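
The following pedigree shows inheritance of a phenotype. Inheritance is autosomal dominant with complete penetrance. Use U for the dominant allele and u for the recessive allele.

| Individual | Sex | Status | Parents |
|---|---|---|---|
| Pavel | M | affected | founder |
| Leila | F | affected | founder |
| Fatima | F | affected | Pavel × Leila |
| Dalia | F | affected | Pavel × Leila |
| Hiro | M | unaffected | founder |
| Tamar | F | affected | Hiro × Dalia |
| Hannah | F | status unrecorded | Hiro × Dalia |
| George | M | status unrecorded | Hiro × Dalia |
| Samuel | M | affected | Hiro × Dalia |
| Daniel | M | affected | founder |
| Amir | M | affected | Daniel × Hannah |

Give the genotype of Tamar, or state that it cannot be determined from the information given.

Uu

From phenotype alone, Tamar is UU or Uu.
Tamar is affected so carries U and received u from Hiro (uu), so Tamar is Uu.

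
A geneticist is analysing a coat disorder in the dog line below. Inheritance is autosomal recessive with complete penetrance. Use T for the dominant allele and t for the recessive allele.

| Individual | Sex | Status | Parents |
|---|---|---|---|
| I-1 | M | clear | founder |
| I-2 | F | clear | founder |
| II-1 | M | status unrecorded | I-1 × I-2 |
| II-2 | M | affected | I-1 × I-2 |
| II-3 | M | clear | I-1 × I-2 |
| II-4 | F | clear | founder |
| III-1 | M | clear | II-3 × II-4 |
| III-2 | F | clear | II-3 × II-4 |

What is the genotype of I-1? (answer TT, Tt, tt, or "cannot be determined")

Tt

From phenotype alone, I-1 is TT or Tt.
I-1 is clear so carries T and passed t to II-2 (tt), so I-1 is Tt.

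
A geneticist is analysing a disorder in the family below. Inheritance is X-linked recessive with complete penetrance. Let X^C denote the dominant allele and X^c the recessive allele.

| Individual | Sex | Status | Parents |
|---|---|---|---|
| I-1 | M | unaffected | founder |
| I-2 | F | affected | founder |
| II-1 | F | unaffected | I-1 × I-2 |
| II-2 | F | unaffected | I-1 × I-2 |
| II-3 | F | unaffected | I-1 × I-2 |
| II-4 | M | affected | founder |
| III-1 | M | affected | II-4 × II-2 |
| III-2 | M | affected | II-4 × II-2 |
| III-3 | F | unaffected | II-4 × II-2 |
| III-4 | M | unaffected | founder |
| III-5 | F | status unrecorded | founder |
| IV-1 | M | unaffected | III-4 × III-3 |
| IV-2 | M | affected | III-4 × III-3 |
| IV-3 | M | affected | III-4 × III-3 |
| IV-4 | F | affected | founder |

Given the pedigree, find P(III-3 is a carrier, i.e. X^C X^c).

1

III-3 is unaffected so carries C and received c from II-4 (X^c Y), so III-3 is X^C X^c, giving P(X^C X^c) = 1.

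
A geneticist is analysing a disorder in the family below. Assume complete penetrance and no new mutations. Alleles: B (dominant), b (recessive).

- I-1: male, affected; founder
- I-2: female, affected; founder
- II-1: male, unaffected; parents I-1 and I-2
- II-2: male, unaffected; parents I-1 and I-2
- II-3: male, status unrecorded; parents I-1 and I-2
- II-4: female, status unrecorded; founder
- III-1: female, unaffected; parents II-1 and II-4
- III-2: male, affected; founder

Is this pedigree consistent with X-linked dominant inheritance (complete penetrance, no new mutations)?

A consistent assignment under X-linked dominant exists: I-1 X^B Y, I-2 X^B X^b, II-1 X^b Y, II-2 X^b Y, II-3 X^B Y, II-4 X^B X^b, III-1 X^b X^b, III-2 X^B Y.
In this assignment every recorded phenotype matches its genotype and every non-founder's genotype is obtainable from its parents' genotypes, so the pedigree is consistent.

Yes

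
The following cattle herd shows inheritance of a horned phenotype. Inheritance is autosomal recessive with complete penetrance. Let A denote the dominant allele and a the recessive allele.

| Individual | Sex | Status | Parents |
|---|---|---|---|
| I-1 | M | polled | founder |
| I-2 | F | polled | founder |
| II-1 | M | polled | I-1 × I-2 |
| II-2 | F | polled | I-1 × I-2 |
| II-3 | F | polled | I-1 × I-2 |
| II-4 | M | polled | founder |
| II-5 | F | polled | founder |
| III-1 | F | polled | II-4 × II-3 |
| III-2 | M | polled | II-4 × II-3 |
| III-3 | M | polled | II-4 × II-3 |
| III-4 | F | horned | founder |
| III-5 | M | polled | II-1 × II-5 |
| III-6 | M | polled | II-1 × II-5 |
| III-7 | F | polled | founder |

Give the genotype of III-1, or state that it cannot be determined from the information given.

III-1's phenotype allows AA or Aa, and no parent or child forces a single allele at both positions; consistent genotype assignments exist with III-1 as AA or Aa.

cannot be determined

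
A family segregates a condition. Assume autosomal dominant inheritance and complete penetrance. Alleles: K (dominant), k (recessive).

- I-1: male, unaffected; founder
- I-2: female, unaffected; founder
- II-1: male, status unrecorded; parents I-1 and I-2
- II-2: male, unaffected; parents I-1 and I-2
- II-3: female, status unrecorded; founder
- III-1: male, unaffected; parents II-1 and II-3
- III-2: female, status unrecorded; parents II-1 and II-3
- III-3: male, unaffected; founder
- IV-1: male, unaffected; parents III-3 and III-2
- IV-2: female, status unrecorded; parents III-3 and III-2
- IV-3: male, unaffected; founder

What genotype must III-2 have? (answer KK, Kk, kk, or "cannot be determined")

III-2's phenotype is unrecorded, and no parent or child forces a single allele at both positions; consistent genotype assignments exist with III-2 as Kk or kk.

cannot be determined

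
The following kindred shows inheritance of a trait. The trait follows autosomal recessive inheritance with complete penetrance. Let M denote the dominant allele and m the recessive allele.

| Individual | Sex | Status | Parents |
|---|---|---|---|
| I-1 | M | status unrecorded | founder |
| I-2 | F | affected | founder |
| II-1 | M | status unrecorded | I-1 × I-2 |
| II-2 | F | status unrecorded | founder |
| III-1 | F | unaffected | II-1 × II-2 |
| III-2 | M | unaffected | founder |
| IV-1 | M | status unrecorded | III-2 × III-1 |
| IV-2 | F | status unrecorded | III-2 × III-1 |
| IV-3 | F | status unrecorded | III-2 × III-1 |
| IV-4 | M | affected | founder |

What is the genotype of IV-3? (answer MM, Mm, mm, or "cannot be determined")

IV-3's phenotype is unrecorded, and no parent or child forces a single allele at both positions; consistent genotype assignments exist with IV-3 as MM or Mm or mm.

cannot be determined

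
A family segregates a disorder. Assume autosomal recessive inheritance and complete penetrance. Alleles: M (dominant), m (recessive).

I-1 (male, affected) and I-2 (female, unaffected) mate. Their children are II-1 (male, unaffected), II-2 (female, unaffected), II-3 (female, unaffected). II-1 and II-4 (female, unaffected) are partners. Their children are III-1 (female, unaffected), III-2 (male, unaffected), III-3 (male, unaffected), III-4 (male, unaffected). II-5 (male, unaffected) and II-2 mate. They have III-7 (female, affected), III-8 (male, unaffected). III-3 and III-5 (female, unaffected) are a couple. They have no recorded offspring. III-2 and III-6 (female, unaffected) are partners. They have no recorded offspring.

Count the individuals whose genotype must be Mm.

Obligate heterozygotes: II-1 is unaffected so carries M and received m from I-1 (mm), so II-1 is Mm; II-2 is unaffected so carries M and received m from I-1 (mm), so II-2 is Mm; II-3 is unaffected so carries M and received m from I-1 (mm), so II-3 is Mm; II-5 is unaffected so carries M and passed m to III-7 (mm), so II-5 is Mm.
Every other individual is either homozygous by phenotype or has at least one consistent homozygous assignment, so the count is 4.

4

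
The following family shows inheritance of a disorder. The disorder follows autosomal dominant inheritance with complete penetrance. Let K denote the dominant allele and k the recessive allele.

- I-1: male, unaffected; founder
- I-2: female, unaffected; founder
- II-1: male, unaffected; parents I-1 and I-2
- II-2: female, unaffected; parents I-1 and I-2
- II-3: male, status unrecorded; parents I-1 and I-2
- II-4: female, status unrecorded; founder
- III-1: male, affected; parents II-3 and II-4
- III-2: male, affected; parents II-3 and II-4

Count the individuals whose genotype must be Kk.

2

Obligate heterozygotes: III-1 is affected so carries K and received k from II-3 (kk), so III-1 is Kk; III-2 is affected so carries K and received k from II-3 (kk), so III-2 is Kk.
Every other individual is either homozygous by phenotype or has at least one consistent homozygous assignment, so the count is 2.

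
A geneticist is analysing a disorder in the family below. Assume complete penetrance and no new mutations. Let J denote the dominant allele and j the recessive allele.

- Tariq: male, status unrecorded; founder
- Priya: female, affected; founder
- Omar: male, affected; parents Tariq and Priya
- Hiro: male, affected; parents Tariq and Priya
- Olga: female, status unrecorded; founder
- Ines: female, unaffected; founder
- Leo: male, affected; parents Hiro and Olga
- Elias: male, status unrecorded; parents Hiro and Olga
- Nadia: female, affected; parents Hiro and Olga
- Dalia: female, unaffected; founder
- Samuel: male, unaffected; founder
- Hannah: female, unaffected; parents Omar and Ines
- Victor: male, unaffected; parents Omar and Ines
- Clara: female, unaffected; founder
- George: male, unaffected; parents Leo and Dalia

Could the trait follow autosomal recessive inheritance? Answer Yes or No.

Yes

A consistent assignment under autosomal recessive exists: Tariq Jj, Priya jj, Omar jj, Hiro jj, Olga Jj, Ines JJ, Leo jj, Elias Jj, Nadia jj, Dalia JJ, Samuel JJ, Hannah Jj, Victor Jj, Clara JJ, George Jj.
In this assignment every recorded phenotype matches its genotype and every non-founder's genotype is obtainable from its parents' genotypes, so the pedigree is consistent.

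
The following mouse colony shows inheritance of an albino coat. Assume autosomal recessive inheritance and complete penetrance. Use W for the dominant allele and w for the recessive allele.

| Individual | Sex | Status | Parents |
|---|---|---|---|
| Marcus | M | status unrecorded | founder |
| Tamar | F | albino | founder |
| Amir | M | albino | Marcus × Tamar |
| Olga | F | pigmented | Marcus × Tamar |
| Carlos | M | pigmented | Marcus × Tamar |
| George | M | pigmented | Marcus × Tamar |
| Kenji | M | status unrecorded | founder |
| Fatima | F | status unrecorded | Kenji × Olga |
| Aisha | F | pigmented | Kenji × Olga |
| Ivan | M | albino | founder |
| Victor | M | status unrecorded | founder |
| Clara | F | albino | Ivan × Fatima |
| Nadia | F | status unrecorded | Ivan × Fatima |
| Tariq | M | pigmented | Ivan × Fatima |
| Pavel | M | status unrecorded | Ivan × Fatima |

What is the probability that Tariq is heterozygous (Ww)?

1

Tariq is pigmented so carries W and received w from Ivan (ww), so Tariq is Ww, giving P(Ww) = 1.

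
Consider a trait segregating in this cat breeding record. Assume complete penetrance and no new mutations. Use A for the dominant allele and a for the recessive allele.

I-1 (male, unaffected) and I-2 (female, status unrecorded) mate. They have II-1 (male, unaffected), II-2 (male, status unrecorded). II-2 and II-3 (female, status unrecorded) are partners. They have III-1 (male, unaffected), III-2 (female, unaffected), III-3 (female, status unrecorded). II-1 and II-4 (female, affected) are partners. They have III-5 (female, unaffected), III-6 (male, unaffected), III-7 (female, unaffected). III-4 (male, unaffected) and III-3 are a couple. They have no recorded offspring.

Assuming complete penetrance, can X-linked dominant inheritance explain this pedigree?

A consistent assignment under X-linked dominant exists: I-1 X^a Y, I-2 X^A X^a, II-1 X^a Y, II-2 X^a Y, II-3 X^A X^a, II-4 X^A X^a, III-1 X^a Y, III-2 X^a X^a, III-3 X^A X^a, III-4 X^a Y, III-5 X^a X^a, III-6 X^a Y, III-7 X^a X^a.
In this assignment every recorded phenotype matches its genotype and every non-founder's genotype is obtainable from its parents' genotypes, so the pedigree is consistent.

Yes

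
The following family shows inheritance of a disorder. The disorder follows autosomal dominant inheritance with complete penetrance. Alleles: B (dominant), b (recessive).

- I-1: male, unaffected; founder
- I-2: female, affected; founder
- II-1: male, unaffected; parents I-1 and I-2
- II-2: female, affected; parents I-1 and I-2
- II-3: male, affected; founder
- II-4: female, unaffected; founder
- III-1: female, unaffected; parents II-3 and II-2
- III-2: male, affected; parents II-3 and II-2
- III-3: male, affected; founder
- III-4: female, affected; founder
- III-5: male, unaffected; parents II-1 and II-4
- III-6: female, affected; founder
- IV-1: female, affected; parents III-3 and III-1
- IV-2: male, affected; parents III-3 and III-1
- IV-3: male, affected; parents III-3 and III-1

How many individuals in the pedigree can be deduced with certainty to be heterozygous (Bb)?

Obligate heterozygotes: I-2 is affected so carries B and passed b to II-1 (bb), so I-2 is Bb; II-2 is affected so carries B and received b from I-1 (bb), so II-2 is Bb; II-3 is affected so carries B and passed b to III-1 (bb), so II-3 is Bb; IV-1 is affected so carries B and received b from III-1 (bb), so IV-1 is Bb; IV-2 is affected so carries B and received b from III-1 (bb), so IV-2 is Bb; IV-3 is affected so carries B and received b from III-1 (bb), so IV-3 is Bb.
Every other individual is either homozygous by phenotype or has at least one consistent homozygous assignment, so the count is 6.

6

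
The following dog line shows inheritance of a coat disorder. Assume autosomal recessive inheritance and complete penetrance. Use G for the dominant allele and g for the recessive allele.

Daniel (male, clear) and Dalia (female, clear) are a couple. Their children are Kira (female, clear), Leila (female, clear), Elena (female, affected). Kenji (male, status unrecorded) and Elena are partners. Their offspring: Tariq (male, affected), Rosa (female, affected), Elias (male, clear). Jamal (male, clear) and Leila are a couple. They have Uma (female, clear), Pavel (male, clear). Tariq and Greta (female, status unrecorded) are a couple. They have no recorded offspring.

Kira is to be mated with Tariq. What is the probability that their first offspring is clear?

Daniel is clear so carries G and passed g to Elena (gg), so Daniel is Gg.
Dalia is clear so carries G and passed g to Elena (gg), so Dalia is Gg.
Kira is a clear offspring of Daniel (Gg) × Dalia (Gg), whose cross gives 1/4 GG : 1/2 Gg : 1/4 gg; conditioning on being clear, Kira is GG with probability 1/3, Gg with probability 2/3.
Tariq is affected, so Tariq is gg.
Summing over parental genotype combinations, P(offspring is clear) = 1/3·1 + 2/3·1/2 = 2/3.

2/3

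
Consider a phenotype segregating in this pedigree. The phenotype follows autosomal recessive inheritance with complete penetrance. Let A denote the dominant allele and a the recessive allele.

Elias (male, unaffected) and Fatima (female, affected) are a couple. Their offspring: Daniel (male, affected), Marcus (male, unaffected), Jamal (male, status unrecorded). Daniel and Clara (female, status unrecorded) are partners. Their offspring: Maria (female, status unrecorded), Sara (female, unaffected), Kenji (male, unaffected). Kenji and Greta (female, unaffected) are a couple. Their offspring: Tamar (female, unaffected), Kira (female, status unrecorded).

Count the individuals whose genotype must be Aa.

Obligate heterozygotes: Elias is unaffected so carries A and passed a to Daniel (aa), so Elias is Aa; Marcus is unaffected so carries A and received a from Fatima (aa), so Marcus is Aa; Sara is unaffected so carries A and received a from Daniel (aa), so Sara is Aa; Kenji is unaffected so carries A and received a from Daniel (aa), so Kenji is Aa.
Every other individual is either homozygous by phenotype or has at least one consistent homozygous assignment, so the count is 4.

4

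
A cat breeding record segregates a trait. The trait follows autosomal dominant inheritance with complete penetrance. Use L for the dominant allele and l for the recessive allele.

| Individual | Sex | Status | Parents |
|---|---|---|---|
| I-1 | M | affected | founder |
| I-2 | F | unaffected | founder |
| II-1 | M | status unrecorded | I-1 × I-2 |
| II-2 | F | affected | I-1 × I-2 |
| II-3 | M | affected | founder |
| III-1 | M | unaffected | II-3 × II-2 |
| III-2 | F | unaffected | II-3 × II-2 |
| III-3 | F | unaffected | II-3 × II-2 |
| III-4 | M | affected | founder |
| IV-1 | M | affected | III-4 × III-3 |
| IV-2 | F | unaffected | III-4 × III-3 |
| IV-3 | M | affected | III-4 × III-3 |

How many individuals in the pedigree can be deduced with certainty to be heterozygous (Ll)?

5

Obligate heterozygotes: II-2 is affected so carries L and received l from I-2 (ll), so II-2 is Ll; II-3 is affected so carries L and passed l to III-1 (ll), so II-3 is Ll; III-4 is affected so carries L and passed l to IV-2 (ll), so III-4 is Ll; IV-1 is affected so carries L and received l from III-3 (ll), so IV-1 is Ll; IV-3 is affected so carries L and received l from III-3 (ll), so IV-3 is Ll.
Every other individual is either homozygous by phenotype or has at least one consistent homozygous assignment, so the count is 5.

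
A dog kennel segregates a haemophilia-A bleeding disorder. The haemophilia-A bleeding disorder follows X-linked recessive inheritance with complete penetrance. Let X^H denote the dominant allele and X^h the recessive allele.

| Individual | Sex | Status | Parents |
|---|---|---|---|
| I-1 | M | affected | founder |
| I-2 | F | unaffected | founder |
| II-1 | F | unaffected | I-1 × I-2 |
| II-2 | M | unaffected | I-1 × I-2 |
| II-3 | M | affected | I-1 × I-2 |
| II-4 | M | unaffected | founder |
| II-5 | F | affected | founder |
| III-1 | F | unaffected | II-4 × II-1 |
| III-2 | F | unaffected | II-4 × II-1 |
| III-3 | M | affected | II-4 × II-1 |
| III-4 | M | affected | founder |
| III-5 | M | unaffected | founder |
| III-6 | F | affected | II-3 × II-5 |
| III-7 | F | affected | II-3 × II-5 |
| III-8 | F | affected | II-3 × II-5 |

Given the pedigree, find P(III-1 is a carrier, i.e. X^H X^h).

1/2

II-4 is unaffected, so II-4 is X^H Y.
II-1 is unaffected so carries H and received h from I-1 (X^h Y), so II-1 is X^H X^h.
Their cross gives offspring ratios 1/2 X^H X^H : 1/2 X^H X^h. Conditioning on III-1 being unaffected, P(X^H X^h) = 1/2 / 1 = 1/2.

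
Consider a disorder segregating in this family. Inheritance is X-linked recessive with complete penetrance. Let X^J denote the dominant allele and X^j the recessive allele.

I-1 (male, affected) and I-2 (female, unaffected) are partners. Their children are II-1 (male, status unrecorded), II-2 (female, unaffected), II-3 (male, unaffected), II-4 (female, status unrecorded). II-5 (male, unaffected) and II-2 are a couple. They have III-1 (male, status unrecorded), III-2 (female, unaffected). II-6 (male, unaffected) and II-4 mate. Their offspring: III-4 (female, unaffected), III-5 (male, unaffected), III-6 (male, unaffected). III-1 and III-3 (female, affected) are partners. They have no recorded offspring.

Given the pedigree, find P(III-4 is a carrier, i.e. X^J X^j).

II-6 is unaffected, so II-6 is X^J Y.
II-4 passed J to III-5 (X^J Y) and received j from I-1 (X^j Y), so II-4 is X^J X^j.
Their cross gives offspring ratios 1/2 X^J X^J : 1/2 X^J X^j. Conditioning on III-4 being unaffected, P(X^J X^j) = 1/2 / 1 = 1/2.

1/2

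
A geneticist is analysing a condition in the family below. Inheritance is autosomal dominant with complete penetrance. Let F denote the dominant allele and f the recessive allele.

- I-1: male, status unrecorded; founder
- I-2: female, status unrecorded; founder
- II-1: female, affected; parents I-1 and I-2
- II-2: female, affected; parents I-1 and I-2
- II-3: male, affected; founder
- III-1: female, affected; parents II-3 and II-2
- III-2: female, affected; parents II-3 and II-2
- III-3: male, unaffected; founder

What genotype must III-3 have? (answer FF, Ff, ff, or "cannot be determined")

ff

III-3 is unaffected, so III-3 is ff.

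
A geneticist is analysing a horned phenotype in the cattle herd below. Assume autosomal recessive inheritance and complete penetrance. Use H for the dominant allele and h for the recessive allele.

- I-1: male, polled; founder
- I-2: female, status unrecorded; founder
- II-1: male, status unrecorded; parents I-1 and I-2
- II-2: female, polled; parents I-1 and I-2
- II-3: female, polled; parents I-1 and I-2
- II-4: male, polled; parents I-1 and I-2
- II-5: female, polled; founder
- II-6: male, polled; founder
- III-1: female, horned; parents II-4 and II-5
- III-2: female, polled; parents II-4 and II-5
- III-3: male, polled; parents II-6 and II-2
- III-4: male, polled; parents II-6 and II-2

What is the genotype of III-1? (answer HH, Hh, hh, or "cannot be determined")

hh

III-1 is horned, so III-1 is hh.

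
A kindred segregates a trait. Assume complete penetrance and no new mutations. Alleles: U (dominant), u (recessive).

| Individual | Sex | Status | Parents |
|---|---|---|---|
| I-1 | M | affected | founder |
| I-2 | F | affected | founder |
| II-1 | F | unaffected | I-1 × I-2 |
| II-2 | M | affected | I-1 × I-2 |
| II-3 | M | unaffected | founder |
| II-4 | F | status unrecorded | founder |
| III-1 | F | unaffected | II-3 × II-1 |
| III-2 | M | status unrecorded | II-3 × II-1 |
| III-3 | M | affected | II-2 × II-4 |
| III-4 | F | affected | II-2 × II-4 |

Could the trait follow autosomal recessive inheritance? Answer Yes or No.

Under autosomal recessive, II-1 (unaffected, female) cannot arise from I-1 (affected) × I-2 (affected).

No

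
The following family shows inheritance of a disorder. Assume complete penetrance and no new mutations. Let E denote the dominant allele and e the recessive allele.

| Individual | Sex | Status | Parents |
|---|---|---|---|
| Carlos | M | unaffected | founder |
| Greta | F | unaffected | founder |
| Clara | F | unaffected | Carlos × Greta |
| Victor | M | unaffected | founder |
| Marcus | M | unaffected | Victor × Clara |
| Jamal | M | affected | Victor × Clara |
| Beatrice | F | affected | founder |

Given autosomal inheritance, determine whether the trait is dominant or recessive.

Victor and Clara are both unaffected yet have an affected child Jamal. Under dominance, an affected child requires at least one affected parent, so the trait cannot be dominant.

recessive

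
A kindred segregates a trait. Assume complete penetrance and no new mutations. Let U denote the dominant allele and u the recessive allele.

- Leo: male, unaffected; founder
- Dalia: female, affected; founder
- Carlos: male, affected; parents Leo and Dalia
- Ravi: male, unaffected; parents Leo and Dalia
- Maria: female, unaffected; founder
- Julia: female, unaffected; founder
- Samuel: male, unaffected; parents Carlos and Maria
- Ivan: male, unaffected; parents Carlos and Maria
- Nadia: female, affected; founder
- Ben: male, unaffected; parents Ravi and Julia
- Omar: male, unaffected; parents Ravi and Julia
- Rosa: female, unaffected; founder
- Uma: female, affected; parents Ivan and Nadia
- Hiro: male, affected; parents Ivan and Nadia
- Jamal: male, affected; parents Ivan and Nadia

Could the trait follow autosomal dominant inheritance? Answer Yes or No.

Yes

A consistent assignment under autosomal dominant exists: Leo uu, Dalia Uu, Carlos Uu, Ravi uu, Maria uu, Julia uu, Samuel uu, Ivan uu, Nadia UU, Ben uu, Omar uu, Rosa uu, Uma Uu, Hiro Uu, Jamal Uu.
In this assignment every recorded phenotype matches its genotype and every non-founder's genotype is obtainable from its parents' genotypes, so the pedigree is consistent.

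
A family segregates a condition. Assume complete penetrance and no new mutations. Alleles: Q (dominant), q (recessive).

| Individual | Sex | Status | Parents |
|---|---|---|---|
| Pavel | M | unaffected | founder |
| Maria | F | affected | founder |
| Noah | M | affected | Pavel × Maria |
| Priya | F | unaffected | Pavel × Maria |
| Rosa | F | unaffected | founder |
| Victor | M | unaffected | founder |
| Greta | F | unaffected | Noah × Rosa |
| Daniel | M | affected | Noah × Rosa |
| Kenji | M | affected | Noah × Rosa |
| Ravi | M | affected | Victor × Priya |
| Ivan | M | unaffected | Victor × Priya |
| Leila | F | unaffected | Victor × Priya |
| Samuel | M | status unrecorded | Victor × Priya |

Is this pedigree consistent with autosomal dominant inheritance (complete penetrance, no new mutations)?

Under autosomal dominant, Ravi (affected, male) cannot arise from Victor (unaffected) × Priya (unaffected).

No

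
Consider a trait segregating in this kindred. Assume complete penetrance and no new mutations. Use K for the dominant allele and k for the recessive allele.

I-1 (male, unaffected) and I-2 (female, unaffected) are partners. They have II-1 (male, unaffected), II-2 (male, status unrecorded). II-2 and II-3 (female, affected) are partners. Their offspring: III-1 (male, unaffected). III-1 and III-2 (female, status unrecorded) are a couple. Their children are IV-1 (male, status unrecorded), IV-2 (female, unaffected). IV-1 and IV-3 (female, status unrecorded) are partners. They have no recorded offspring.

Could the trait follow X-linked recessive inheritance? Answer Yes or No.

No

Under X-linked recessive, III-1 (unaffected, male) cannot arise from II-2 (unrecorded) × II-3 (affected).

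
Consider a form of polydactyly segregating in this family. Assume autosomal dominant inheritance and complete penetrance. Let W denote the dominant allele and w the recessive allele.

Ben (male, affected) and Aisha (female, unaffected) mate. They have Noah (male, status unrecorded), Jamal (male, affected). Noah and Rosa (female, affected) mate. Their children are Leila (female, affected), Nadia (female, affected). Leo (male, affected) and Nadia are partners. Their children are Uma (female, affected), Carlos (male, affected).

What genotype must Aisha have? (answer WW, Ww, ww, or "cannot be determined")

Aisha is unaffected, so Aisha is ww.

ww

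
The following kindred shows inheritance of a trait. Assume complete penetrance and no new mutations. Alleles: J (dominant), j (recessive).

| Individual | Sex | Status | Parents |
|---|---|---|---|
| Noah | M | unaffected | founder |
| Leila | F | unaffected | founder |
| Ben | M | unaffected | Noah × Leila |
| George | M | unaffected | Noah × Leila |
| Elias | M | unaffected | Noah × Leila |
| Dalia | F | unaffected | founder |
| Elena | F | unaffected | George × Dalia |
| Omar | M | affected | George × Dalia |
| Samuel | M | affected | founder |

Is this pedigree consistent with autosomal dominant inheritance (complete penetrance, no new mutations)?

No

Under autosomal dominant, Omar (affected, male) cannot arise from George (unaffected) × Dalia (unaffected).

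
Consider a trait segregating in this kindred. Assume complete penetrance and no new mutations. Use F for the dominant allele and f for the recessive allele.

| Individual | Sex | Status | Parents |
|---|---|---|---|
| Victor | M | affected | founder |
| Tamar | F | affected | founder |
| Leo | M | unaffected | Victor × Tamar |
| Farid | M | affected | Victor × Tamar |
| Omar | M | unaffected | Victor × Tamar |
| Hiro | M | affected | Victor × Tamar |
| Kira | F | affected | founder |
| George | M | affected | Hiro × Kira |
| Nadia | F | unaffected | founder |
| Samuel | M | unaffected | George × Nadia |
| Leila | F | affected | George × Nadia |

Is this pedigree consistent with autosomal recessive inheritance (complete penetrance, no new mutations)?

Under autosomal recessive, Leo (unaffected, male) cannot arise from Victor (affected) × Tamar (affected).

No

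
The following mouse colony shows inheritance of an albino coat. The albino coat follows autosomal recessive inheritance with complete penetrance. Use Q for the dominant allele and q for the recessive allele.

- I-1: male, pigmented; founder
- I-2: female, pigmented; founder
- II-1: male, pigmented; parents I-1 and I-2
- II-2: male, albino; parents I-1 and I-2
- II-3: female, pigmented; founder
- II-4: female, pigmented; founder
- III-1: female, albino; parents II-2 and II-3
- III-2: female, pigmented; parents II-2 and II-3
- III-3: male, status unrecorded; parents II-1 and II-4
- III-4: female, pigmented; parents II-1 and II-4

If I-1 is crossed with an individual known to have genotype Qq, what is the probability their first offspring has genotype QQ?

I-1 is pigmented so carries Q and passed q to II-2 (qq), so I-1 is Qq.
The cross gives 1/4 QQ : 1/2 Qq : 1/4 qq, so P(offspring has genotype QQ) = 1/4.

1/4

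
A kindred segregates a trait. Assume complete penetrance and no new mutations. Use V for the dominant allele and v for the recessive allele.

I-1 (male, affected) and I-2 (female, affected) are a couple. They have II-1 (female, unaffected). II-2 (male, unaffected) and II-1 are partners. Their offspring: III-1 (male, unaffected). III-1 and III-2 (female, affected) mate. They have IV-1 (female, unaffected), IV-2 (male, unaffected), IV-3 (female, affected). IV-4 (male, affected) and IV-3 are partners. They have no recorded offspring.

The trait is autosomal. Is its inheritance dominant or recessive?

dominant

I-1 and I-2 are both affected yet have an unaffected child II-1. Under a recessive model two affected parents are homozygous and every child would be affected, so the trait cannot be recessive.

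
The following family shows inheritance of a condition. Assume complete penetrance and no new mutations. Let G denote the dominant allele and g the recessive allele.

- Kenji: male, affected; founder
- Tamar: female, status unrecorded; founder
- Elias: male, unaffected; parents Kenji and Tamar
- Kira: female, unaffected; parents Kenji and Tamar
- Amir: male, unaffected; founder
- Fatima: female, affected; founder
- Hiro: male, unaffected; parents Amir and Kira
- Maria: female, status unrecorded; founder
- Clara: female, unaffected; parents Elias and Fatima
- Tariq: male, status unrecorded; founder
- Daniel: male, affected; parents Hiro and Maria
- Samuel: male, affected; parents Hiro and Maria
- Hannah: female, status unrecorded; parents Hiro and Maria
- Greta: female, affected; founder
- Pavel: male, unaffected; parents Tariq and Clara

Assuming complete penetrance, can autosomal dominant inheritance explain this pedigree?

A consistent assignment under autosomal dominant exists: Kenji Gg, Tamar Gg, Elias gg, Kira gg, Amir gg, Fatima Gg, Hiro gg, Maria GG, Clara gg, Tariq Gg, Daniel Gg, Samuel Gg, Hannah Gg, Greta GG, Pavel gg.
In this assignment every recorded phenotype matches its genotype and every non-founder's genotype is obtainable from its parents' genotypes, so the pedigree is consistent.

Yes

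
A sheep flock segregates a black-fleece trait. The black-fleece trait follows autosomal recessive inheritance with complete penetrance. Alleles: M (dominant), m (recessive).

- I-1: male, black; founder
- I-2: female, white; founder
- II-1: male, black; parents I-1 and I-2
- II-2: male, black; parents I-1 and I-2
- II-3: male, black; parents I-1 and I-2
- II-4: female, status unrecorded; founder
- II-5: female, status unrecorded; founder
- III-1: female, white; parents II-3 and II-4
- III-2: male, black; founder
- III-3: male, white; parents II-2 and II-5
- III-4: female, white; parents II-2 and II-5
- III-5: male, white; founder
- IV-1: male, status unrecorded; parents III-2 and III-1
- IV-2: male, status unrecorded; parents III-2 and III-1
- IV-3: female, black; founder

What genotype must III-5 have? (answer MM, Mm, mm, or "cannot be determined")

III-5's phenotype allows MM or Mm, and no parent or child forces a single allele at both positions; consistent genotype assignments exist with III-5 as MM or Mm.

cannot be determined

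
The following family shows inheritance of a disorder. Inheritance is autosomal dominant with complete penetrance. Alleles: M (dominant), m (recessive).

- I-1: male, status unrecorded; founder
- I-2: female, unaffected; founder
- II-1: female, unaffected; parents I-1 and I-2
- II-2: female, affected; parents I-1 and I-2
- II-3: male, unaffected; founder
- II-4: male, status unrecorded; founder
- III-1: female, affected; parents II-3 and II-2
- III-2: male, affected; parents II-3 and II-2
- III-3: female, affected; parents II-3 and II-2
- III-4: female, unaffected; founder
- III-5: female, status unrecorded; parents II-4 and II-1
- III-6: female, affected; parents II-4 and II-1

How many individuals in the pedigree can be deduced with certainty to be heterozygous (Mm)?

6

Obligate heterozygotes: I-1 passed M to II-2 (Mm, whose m came from I-2) and passed m to II-1 (mm), so I-1 is Mm; II-2 is affected so carries M and received m from I-2 (mm), so II-2 is Mm; III-1 is affected so carries M and received m from II-3 (mm), so III-1 is Mm; III-2 is affected so carries M and received m from II-3 (mm), so III-2 is Mm; III-3 is affected so carries M and received m from II-3 (mm), so III-3 is Mm; III-6 is affected so carries M and received m from II-1 (mm), so III-6 is Mm.
Every other individual is either homozygous by phenotype or has at least one consistent homozygous assignment, so the count is 6.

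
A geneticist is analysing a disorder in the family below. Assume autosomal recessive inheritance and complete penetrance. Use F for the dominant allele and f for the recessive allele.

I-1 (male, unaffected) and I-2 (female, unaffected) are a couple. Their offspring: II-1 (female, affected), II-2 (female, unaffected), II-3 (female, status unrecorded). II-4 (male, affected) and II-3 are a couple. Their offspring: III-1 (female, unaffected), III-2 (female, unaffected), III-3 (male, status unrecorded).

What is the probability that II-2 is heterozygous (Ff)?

2/3

I-1 is unaffected so carries F and passed f to II-1 (ff), so I-1 is Ff.
I-2 is unaffected so carries F and passed f to II-1 (ff), so I-2 is Ff.
Their cross gives offspring ratios 1/4 FF : 1/2 Ff : 1/4 ff. Conditioning on II-2 being unaffected, P(Ff) = 1/2 / 3/4 = 2/3.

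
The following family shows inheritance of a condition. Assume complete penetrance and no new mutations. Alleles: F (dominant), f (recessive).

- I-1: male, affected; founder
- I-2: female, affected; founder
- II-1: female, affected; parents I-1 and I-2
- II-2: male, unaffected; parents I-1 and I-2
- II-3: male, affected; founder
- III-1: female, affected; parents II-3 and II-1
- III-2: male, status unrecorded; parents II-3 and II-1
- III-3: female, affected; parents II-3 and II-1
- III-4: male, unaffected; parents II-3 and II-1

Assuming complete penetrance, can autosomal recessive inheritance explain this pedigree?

Under autosomal recessive, II-2 (unaffected, male) cannot arise from I-1 (affected) × I-2 (affected).

No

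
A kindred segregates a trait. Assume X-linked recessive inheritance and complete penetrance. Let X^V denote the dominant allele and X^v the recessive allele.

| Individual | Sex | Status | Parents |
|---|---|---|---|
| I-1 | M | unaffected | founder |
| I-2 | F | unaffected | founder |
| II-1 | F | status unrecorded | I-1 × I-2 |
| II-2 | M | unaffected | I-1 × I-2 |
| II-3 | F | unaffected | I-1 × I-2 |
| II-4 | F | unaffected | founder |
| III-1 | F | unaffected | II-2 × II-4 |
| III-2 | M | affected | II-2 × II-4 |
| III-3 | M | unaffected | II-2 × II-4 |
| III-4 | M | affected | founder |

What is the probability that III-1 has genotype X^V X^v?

1/2

II-2 is unaffected, so II-2 is X^V Y.
II-4 is unaffected so carries V and passed v to III-2 (X^v Y), so II-4 is X^V X^v.
Their cross gives offspring ratios 1/2 X^V X^V : 1/2 X^V X^v. Conditioning on III-1 being unaffected, P(X^V X^v) = 1/2 / 1 = 1/2.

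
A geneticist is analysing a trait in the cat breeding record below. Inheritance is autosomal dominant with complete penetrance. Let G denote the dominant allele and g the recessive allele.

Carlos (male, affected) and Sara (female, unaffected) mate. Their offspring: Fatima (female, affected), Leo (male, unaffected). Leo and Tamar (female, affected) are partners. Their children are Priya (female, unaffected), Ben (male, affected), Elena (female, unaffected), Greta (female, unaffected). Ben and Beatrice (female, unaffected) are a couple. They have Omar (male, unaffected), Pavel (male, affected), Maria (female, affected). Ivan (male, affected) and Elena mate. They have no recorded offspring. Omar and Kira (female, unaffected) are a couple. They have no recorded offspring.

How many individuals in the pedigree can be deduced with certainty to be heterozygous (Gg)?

Obligate heterozygotes: Carlos is affected so carries G and passed g to Leo (gg), so Carlos is Gg; Fatima is affected so carries G and received g from Sara (gg), so Fatima is Gg; Tamar is affected so carries G and passed g to Priya (gg), so Tamar is Gg; Ben is affected so carries G and received g from Leo (gg), so Ben is Gg; Pavel is affected so carries G and received g from Beatrice (gg), so Pavel is Gg; Maria is affected so carries G and received g from Beatrice (gg), so Maria is Gg.
Every other individual is either homozygous by phenotype or has at least one consistent homozygous assignment, so the count is 6.

6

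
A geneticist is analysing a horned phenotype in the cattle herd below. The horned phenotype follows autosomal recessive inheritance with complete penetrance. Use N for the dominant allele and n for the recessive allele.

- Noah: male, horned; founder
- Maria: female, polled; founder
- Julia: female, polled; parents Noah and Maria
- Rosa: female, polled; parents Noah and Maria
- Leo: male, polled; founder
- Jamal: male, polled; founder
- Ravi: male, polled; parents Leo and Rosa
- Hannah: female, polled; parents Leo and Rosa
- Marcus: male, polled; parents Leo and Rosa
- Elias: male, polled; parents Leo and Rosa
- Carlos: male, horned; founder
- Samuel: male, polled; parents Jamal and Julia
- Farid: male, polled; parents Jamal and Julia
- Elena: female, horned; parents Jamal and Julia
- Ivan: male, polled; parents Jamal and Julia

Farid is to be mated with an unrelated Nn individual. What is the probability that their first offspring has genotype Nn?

Jamal is polled so carries N and passed n to Elena (nn), so Jamal is Nn.
Julia is polled so carries N and received n from Noah (nn), so Julia is Nn.
Farid is a polled offspring of Jamal (Nn) × Julia (Nn), whose cross gives 1/4 NN : 1/2 Nn : 1/4 nn; conditioning on being polled, Farid is NN with probability 1/3, Nn with probability 2/3.
Summing over parental genotype combinations, P(offspring has genotype Nn) = 1/3·1/2 + 2/3·1/2 = 1/2.

1/2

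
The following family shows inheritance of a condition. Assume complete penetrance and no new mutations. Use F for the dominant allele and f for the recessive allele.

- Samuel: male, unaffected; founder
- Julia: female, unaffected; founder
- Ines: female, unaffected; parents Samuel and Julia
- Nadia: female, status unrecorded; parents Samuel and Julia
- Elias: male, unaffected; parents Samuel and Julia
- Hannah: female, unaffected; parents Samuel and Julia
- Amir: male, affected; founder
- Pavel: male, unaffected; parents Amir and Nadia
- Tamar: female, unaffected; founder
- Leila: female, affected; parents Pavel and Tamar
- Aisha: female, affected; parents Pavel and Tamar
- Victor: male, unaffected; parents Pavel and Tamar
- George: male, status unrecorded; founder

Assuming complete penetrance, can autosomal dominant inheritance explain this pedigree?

No

Under autosomal dominant, Leila (affected, female) cannot arise from Pavel (unaffected) × Tamar (unaffected).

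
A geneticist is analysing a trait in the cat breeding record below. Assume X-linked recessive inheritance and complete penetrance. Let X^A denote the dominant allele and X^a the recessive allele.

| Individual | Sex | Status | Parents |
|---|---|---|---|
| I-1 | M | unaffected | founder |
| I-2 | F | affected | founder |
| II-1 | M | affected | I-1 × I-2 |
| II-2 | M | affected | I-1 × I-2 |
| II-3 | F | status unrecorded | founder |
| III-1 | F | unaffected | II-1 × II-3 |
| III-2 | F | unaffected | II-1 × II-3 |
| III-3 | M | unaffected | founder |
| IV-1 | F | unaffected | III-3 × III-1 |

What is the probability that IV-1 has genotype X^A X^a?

III-3 is unaffected, so III-3 is X^A Y.
III-1 is unaffected so carries A and received a from II-1 (X^a Y), so III-1 is X^A X^a.
Their cross gives offspring ratios 1/2 X^A X^A : 1/2 X^A X^a. Conditioning on IV-1 being unaffected, P(X^A X^a) = 1/2 / 1 = 1/2.

1/2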